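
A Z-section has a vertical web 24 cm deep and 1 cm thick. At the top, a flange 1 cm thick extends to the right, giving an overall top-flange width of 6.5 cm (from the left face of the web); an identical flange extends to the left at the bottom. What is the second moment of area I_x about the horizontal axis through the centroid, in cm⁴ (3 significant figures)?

Treat the section as a set of non-overlapping primitives; coordinates are from the bounding-box lower-left.
Web: 1 × 24, A = 24 cm², y = 12 cm, Ī = 1 152 cm⁴.
Top flange (beyond web): 5.5 × 1, A = 5.5 cm², y = 23.5 cm, Ī = 0.45833 cm⁴.
Bottom flange (beyond web): 5.5 × 1, A = 5.5 cm², y = 0.5 cm, Ī = 0.45833 cm⁴.
Centroid: ȳ = ΣA·y / ΣA = 12 cm.
Transfer each piece to the horizontal axis through the centroid using Ī + A·d² with d = y − 12:
  web: d = 0 cm → contributes +1 152 cm⁴
  top flange (beyond web): d = 11.5 cm → contributes +727.83 cm⁴
  bottom flange (beyond web): d = -11.5 cm → contributes +727.83 cm⁴
Total I = 2607.7 cm⁴.

I_x ≈ 2610 cm⁴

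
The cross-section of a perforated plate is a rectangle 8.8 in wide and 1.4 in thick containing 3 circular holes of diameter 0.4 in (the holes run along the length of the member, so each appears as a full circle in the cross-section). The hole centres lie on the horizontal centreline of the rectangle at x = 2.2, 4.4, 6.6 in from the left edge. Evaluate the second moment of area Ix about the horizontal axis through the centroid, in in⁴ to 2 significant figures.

Ix ≈ 2.0 in⁴

Treat the section as a set of non-overlapping primitives; coordinates are from the bounding-box lower-left.
Plate: 8.8 × 1.4, A = 12.32 in², y = 0.7 in, Ī = 2.012 in⁴.
Hole 1 (subtracted): ⌀0.4, A = 0.1257 in², y = 0.7 in, Ī = 0.001257 in⁴.
Hole 2 (subtracted): ⌀0.4, A = 0.1257 in², y = 0.7 in, Ī = 0.001257 in⁴.
Hole 3 (subtracted): ⌀0.4, A = 0.1257 in², y = 0.7 in, Ī = 0.001257 in⁴.
By symmetry the centroid is at mid-height, ȳ = 0.7 in.
All pieces are centred on the horizontal axis through the centroid, so I = ΣĪ (holes subtracted) = 2.008 in⁴.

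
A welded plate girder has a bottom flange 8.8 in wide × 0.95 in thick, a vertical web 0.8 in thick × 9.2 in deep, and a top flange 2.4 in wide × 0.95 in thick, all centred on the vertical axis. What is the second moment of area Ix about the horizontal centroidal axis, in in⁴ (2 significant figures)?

Ix ≈ 270 in⁴

Treat the section as a set of non-overlapping primitives; coordinates are from the bounding-box lower-left.
Bottom plate: 8.8 × 0.95, A = 8.36 in², y = 0.475 in, Ī = 0.6287 in⁴.
Web plate: 0.8 × 9.2, A = 7.36 in², y = 5.55 in, Ī = 51.91 in⁴.
Top plate: 2.4 × 0.95, A = 2.28 in², y = 10.63 in, Ī = 0.1715 in⁴.
Centroid: ȳ = ΣA·y / ΣA = 3.836 in.
Transfer each piece to the horizontal centroidal axis using Ī + A·d² with d = y − 3.836:
  bottom plate: d = -3.361 in → contributes +95.05 in⁴
  web plate: d = 1.714 in → contributes +73.54 in⁴
  top plate: d = 6.789 in → contributes +105.3 in⁴
Total I = 273.9 in⁴.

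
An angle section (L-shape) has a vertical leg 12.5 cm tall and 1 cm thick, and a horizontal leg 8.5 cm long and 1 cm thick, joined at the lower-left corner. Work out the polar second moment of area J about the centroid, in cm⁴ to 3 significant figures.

J ≈ 439 cm⁴

Decompose the section into non-overlapping parts with the origin at the bottom-left of its bounding rectangle.
Vertical leg: 1 × 12.5, A = 12.5 cm², y = 6.25 cm, Ī = 162.76 cm⁴.
Horizontal leg (remainder): 7.5 × 1, A = 7.5 cm², y = 0.5 cm, Ī = 0.625 cm⁴.
Centroid: ȳ = ΣA·y / ΣA = 4.0938 cm.
Transfer each piece to the centroidal x-axis using Ī + A·d² with d = y − 4.0938:
  vertical leg: d = 2.1563 cm → contributes +220.88 cm⁴
  horizontal leg (remainder): d = -3.5938 cm → contributes +97.488 cm⁴
Total I = 318.37 cm⁴.
For the y-axis: x̄ = 2.0938 cm.
Repeating about the centroidal y-axis gives I_y = 120.87 cm⁴.
Polar second moment: J = I_x + I_y = 439.23 cm⁴.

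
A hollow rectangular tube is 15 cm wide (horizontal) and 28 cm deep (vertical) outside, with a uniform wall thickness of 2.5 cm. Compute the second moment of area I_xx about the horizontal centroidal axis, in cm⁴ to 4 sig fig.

Break the section into simple shapes (no overlaps), measuring from the bottom-left corner of the bounding box.
Outer rectangle: 15 × 28, A = 420 cm², y = 14 cm, Ī = 27 440 cm⁴.
Inner void (subtracted): 10 × 23, A = 230 cm², y = 14 cm, Ī = 10139.2 cm⁴.
By symmetry the centroid is at mid-height, ȳ = 14 cm.
All pieces are centred on the horizontal centroidal axis, so I = ΣĪ (holes subtracted) = 17300.8 cm⁴.

I_xx ≈ 1.730 × 10⁴ cm⁴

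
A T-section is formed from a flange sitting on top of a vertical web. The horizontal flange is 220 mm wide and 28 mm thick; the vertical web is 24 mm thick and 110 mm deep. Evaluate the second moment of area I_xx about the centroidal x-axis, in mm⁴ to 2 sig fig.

Decompose the section into non-overlapping parts with the origin at the bottom-left of its bounding rectangle.
Flange: 220 × 28, A = 6 160 mm², y = 124 mm, Ī = 402 453 mm⁴.
Web: 24 × 110, A = 2 640 mm², y = 55 mm, Ī = 2 662 000 mm⁴.
Centroid: ȳ = ΣA·y / ΣA = 103.3 mm.
Transfer each piece to the centroidal x-axis using Ī + A·d² with d = y − 103.3:
  flange: d = 20.7 mm → contributes +3 041 952 mm⁴
  web: d = -48.3 mm → contributes +8 820 830 mm⁴
Total I = 11 862 781 mm⁴.

I_xx ≈ 1.2 × 10⁷ mm⁴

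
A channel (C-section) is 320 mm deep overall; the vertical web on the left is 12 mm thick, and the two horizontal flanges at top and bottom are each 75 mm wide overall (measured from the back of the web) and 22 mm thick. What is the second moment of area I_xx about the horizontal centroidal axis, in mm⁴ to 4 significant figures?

Break the section into simple shapes (no overlaps), measuring from the bottom-left corner of the bounding box.
Web: 12 × 320, A = 3 840 mm², y = 160 mm, Ī = 32 768 000 mm⁴.
Top flange (beyond web): 63 × 22, A = 1 386 mm², y = 309 mm, Ī = 55 902 mm⁴.
Bottom flange (beyond web): 63 × 22, A = 1 386 mm², y = 11 mm, Ī = 55 902 mm⁴.
By symmetry the centroid is at mid-height, ȳ = 160 mm.
Transfer each piece to the horizontal centroidal axis using Ī + A·d² with d = y − 160:
  web: d = 0 mm → contributes +32 768 000 mm⁴
  top flange (beyond web): d = 149 mm → contributes +30 826 488 mm⁴
  bottom flange (beyond web): d = -149 mm → contributes +30 826 488 mm⁴
Total I = 94 420 976 mm⁴.

I_xx ≈ 9.442 × 10⁷ mm⁴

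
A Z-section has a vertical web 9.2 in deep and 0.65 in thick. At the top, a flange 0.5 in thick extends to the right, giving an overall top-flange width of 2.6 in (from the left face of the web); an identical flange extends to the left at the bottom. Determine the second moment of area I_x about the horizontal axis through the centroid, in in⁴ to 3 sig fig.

I_x ≈ 79.1 in⁴

Split into non-overlapping primitives; take the origin at the lower-left of the bounding box.
Web: 0.65 × 9.2, A = 5.98 in², y = 4.6 in, Ī = 42.179 in⁴.
Top flange (beyond web): 1.95 × 0.5, A = 0.975 in², y = 8.95 in, Ī = 0.020313 in⁴.
Bottom flange (beyond web): 1.95 × 0.5, A = 0.975 in², y = 0.25 in, Ī = 0.020313 in⁴.
Centroid: ȳ = ΣA·y / ΣA = 4.6 in.
Transfer each piece to the horizontal axis through the centroid using Ī + A·d² with d = y − 4.6:
  web: d = 0 in → contributes +42.179 in⁴
  top flange (beyond web): d = 4.35 in → contributes +18.47 in⁴
  bottom flange (beyond web): d = -4.35 in → contributes +18.47 in⁴
Total I = 79.118 in⁴.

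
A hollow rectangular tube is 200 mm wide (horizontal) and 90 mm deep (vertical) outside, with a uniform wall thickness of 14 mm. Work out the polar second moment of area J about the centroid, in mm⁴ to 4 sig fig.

J ≈ 4.244 × 10⁷ mm⁴

Treat the section as a set of non-overlapping primitives; coordinates are from the bounding-box lower-left.
Outer rectangle: 200 × 90, A = 18 000 mm², y = 45 mm, Ī = 12 150 000 mm⁴.
Inner void (subtracted): 172 × 62, A = 10 664 mm², y = 45 mm, Ī = 3 416 035 mm⁴.
By symmetry the centroid is at mid-height, ȳ = 45 mm.
All pieces are centred on the centroidal x-axis, so I = ΣĪ (holes subtracted) = 8 733 965 mm⁴.
Repeating about the centroidal y-axis gives I_y = 33 709 685 mm⁴.
Polar second moment: J = I_x + I_y = 42 443 651 mm⁴.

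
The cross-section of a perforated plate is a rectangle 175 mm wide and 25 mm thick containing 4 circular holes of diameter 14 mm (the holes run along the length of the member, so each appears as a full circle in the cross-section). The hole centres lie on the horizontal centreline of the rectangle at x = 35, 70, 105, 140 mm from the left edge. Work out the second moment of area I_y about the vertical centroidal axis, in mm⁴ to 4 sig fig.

Treat the section as a set of non-overlapping primitives; coordinates are from the bounding-box lower-left.
Plate: 175 × 25, A = 4 375 mm², x = 87.5 mm, Ī = 11 165 365 mm⁴.
Hole 1 (subtracted): ⌀14, A = 153.938 mm², x = 35 mm, Ī = 1885.74 mm⁴.
Hole 2 (subtracted): ⌀14, A = 153.938 mm², x = 70 mm, Ī = 1885.74 mm⁴.
Hole 3 (subtracted): ⌀14, A = 153.938 mm², x = 105 mm, Ī = 1885.74 mm⁴.
Hole 4 (subtracted): ⌀14, A = 153.938 mm², x = 140 mm, Ī = 1885.74 mm⁴.
By symmetry the centroid is at mid-width, x̄ = 87.5 mm.
Transfer each piece to the vertical centroidal axis using Ī + A·d² with d = x − 87.5:
  plate: d = 0 mm → contributes +11 165 365 mm⁴
  hole 1: d = -52.5 mm → contributes −426 177 mm⁴
  hole 2: d = -17.5 mm → contributes −49029.3 mm⁴
  hole 3: d = 17.5 mm → contributes −49029.3 mm⁴
  hole 4: d = 52.5 mm → contributes −426 177 mm⁴
Total I = 10 214 951 mm⁴.

I_y ≈ 1.021 × 10⁷ mm⁴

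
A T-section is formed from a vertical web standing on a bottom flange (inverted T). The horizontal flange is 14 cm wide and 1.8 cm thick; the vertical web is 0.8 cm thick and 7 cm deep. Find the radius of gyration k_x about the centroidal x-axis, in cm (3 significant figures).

k_x ≈ 1.96 cm

Split into non-overlapping primitives; take the origin at the lower-left of the bounding box.
Flange: 14 × 1.8, A = 25.2 cm², y = 0.9 cm, Ī = 6.804 cm⁴.
Web: 0.8 × 7, A = 5.6 cm², y = 5.3 cm, Ī = 22.867 cm⁴.
Centroid: ȳ = ΣA·y / ΣA = 1.7 cm.
Transfer each piece to the centroidal x-axis using Ī + A·d² with d = y − 1.7:
  flange: d = -0.8 cm → contributes +22.932 cm⁴
  web: d = 3.6 cm → contributes +95.443 cm⁴
Total I = 118.37 cm⁴.
Radius of gyration: k = √(I/A) = √(118.37 / 30.8) = 1.9604 cm.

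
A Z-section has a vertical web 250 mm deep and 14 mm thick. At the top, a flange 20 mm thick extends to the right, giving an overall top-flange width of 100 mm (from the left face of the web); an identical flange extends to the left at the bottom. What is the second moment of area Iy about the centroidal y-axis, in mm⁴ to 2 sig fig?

Iy ≈ 1.1 × 10⁷ mm⁴

Decompose the section into non-overlapping parts with the origin at the bottom-left of its bounding rectangle.
Web: 14 × 250, A = 3 500 mm², x = 93 mm, Ī = 57 167 mm⁴.
Top flange (beyond web): 86 × 20, A = 1 720 mm², x = 143 mm, Ī = 1 060 093 mm⁴.
Bottom flange (beyond web): 86 × 20, A = 1 720 mm², x = 43 mm, Ī = 1 060 093 mm⁴.
Centroid: x̄ = ΣA·x / ΣA = 93 mm.
Transfer each piece to the centroidal y-axis using Ī + A·d² with d = x − 93:
  web: d = 0 mm → contributes +57 167 mm⁴
  top flange (beyond web): d = 50 mm → contributes +5 360 093 mm⁴
  bottom flange (beyond web): d = -50 mm → contributes +5 360 093 mm⁴
Total I = 10 777 353 mm⁴.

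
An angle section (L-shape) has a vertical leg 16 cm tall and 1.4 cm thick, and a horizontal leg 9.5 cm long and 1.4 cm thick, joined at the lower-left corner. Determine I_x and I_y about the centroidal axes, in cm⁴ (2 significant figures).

Split into non-overlapping primitives; take the origin at the lower-left of the bounding box.
Vertical leg: 1.4 × 16, A = 22.4 cm², y = 8 cm, Ī = 477.9 cm⁴.
Horizontal leg (remainder): 8.1 × 1.4, A = 11.34 cm², y = 0.7 cm, Ī = 1.852 cm⁴.
Centroid: ȳ = ΣA·y / ΣA = 5.546 cm.
Transfer each piece to the centroidal x-axis using Ī + A·d² with d = y − 5.546:
  vertical leg: d = 2.454 cm → contributes +612.7 cm⁴
  horizontal leg (remainder): d = -4.846 cm → contributes +268.2 cm⁴
Total I = 880.9 cm⁴.
For the y-axis: x̄ = 2.296 cm.
Repeating about the centroidal y-axis gives I_y = 235.5 cm⁴.

I_x ≈ 880 cm⁴, I_y ≈ 240 cm⁴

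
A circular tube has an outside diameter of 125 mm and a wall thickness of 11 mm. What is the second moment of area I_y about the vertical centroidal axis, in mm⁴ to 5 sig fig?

I_y ≈ 6.4594 × 10⁶ mm⁴

Treat the section as a set of non-overlapping primitives; coordinates are from the bounding-box lower-left.
Outer circle: ⌀125, A = 12271.85 mm², x = 62.5 mm, Ī = 11 984 225 mm⁴.
Bore (subtracted): ⌀103, A = 8332.289 mm², x = 62.5 mm, Ī = 5 524 828 mm⁴.
By symmetry the centroid is at mid-width, x̄ = 62.5 mm.
All pieces are centred on the vertical centroidal axis, so I = ΣĪ (holes subtracted) = 6 459 396 mm⁴.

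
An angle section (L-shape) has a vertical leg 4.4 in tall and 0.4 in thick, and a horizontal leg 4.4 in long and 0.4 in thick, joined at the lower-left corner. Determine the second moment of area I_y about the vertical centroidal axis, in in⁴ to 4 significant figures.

Decompose the section into non-overlapping parts with the origin at the bottom-left of its bounding rectangle.
Vertical leg: 0.4 × 4.4, A = 1.76 in², x = 0.2 in, Ī = 0.0234667 in⁴.
Horizontal leg (remainder): 4 × 0.4, A = 1.6 in², x = 2.4 in, Ī = 2.13333 in⁴.
Centroid: x̄ = ΣA·x / ΣA = 1.24762 in.
Transfer each piece to the vertical centroidal axis using Ī + A·d² with d = x − 1.24762:
  vertical leg: d = -1.04762 in → contributes +1.95508 in⁴
  horizontal leg (remainder): d = 1.15238 in → contributes +4.2581 in⁴
Total I = 6.21318 in⁴.

I_y ≈ 6.213 in⁴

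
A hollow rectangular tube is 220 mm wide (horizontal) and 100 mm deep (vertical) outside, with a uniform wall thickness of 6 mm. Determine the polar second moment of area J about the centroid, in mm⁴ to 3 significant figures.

J ≈ 2.93 × 10⁷ mm⁴

Split into non-overlapping primitives; take the origin at the lower-left of the bounding box.
Outer rectangle: 220 × 100, A = 22 000 mm², y = 50 mm, Ī = 18 333 333 mm⁴.
Inner void (subtracted): 208 × 88, A = 18 304 mm², y = 50 mm, Ī = 11 812 181 mm⁴.
By symmetry the centroid is at mid-height, ȳ = 50 mm.
All pieces are centred on the centroidal x-axis, so I = ΣĪ (holes subtracted) = 6 521 152 mm⁴.
Repeating about the centroidal y-axis gives I_y = 22 741 312 mm⁴.
Polar second moment: J = I_x + I_y = 29 262 464 mm⁴.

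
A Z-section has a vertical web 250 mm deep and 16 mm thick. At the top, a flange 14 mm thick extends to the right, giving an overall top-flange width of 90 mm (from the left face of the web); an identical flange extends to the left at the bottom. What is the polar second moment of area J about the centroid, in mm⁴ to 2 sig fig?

Split into non-overlapping primitives; take the origin at the lower-left of the bounding box.
Web: 16 × 250, A = 4 000 mm², y = 125 mm, Ī = 20 833 333 mm⁴.
Top flange (beyond web): 74 × 14, A = 1 036 mm², y = 243 mm, Ī = 16 921 mm⁴.
Bottom flange (beyond web): 74 × 14, A = 1 036 mm², y = 7 mm, Ī = 16 921 mm⁴.
Centroid: ȳ = ΣA·y / ΣA = 125 mm.
Transfer each piece to the centroidal x-axis using Ī + A·d² with d = y − 125:
  web: d = 0 mm → contributes +20 833 333 mm⁴
  top flange (beyond web): d = 118 mm → contributes +14 442 185 mm⁴
  bottom flange (beyond web): d = -118 mm → contributes +14 442 185 mm⁴
Total I = 49 717 704 mm⁴.
For the y-axis: x̄ = 82 mm.
Repeating about the centroidal y-axis gives I_y = 5 226 656 mm⁴.
Polar second moment: J = I_x + I_y = 54 944 360 mm⁴.

J ≈ 5.5 × 10⁷ mm⁴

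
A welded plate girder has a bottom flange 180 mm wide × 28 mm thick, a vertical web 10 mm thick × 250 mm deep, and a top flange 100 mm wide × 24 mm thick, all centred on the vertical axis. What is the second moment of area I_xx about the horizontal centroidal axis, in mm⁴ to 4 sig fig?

I_xx ≈ 1.420 × 10⁸ mm⁴

Split into non-overlapping primitives; take the origin at the lower-left of the bounding box.
Bottom plate: 180 × 28, A = 5 040 mm², y = 14 mm, Ī = 329 280 mm⁴.
Web plate: 10 × 250, A = 2 500 mm², y = 153 mm, Ī = 13 020 833 mm⁴.
Top plate: 100 × 24, A = 2 400 mm², y = 290 mm, Ī = 115 200 mm⁴.
Centroid: ȳ = ΣA·y / ΣA = 115.6 mm.
Transfer each piece to the horizontal centroidal axis using Ī + A·d² with d = y − 115.6:
  bottom plate: d = -101.6 mm → contributes +52 354 570 mm⁴
  web plate: d = 37.4004 mm → contributes +16 517 809 mm⁴
  top plate: d = 174.4 mm → contributes +73 112 401 mm⁴
Total I = 141 984 780 mm⁴.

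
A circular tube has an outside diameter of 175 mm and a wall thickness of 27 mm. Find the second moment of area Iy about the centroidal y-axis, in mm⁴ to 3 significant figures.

Break the section into simple shapes (no overlaps), measuring from the bottom-left corner of the bounding box.
Outer circle: ⌀175, A = 24 053 mm², x = 87.5 mm, Ī = 46 038 598 mm⁴.
Bore (subtracted): ⌀121, A = 11 499 mm², x = 87.5 mm, Ī = 10 522 317 mm⁴.
By symmetry the centroid is at mid-width, x̄ = 87.5 mm.
All pieces are centred on the centroidal y-axis, so I = ΣĪ (holes subtracted) = 35 516 281 mm⁴.

Iy ≈ 3.55 × 10⁷ mm⁴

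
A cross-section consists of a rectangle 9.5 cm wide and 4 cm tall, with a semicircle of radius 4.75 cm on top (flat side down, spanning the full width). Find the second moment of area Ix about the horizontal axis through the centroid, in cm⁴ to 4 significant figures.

Ix ≈ 402.3 cm⁴

Break the section into simple shapes (no overlaps), measuring from the bottom-left corner of the bounding box.
Rectangular body: 9.5 × 4, A = 38 cm², y = 2 cm, Ī = 50.6667 cm⁴.
Semicircular cap: semicircle r = 4.75, A = 35.4411 cm², y = 6.01596 cm, Ī = 55.8736 cm⁴.
Centroid: ȳ = ΣA·y / ΣA = 3.93802 cm.
Transfer each piece to the horizontal axis through the centroid using Ī + A·d² with d = y − 3.93802:
  rectangular body: d = -1.93802 cm → contributes +193.391 cm⁴
  semicircular cap: d = 2.07795 cm → contributes +208.903 cm⁴
Total I = 402.294 cm⁴.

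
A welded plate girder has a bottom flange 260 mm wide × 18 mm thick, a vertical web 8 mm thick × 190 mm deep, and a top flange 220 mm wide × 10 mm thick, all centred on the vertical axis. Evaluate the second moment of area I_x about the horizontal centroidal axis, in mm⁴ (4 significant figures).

Decompose the section into non-overlapping parts with the origin at the bottom-left of its bounding rectangle.
Bottom plate: 260 × 18, A = 4 680 mm², y = 9 mm, Ī = 126 360 mm⁴.
Web plate: 8 × 190, A = 1 520 mm², y = 113 mm, Ī = 4 572 667 mm⁴.
Top plate: 220 × 10, A = 2 200 mm², y = 213 mm, Ī = 18333.3 mm⁴.
Centroid: ȳ = ΣA·y / ΣA = 81.2476 mm.
Transfer each piece to the horizontal centroidal axis using Ī + A·d² with d = y − 81.2476:
  bottom plate: d = -72.2476 mm → contributes +24 554 642 mm⁴
  web plate: d = 31.7524 mm → contributes +6 105 151 mm⁴
  top plate: d = 131.752 mm → contributes +38 207 451 mm⁴
Total I = 68 867 245 mm⁴.

I_x ≈ 6.887 × 10⁷ mm⁴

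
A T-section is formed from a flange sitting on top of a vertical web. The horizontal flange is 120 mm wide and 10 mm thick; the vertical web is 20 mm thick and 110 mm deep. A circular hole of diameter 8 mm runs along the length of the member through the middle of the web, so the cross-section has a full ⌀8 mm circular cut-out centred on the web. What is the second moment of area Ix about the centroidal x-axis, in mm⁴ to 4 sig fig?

Treat the section as a set of non-overlapping primitives; coordinates are from the bounding-box lower-left.
Flange: 120 × 10, A = 1 200 mm², y = 115 mm, Ī = 10 000 mm⁴.
Web: 20 × 110, A = 2 200 mm², y = 55 mm, Ī = 2 218 333 mm⁴.
Hole (subtracted): ⌀8, A = 50.2655 mm², y = 55 mm, Ī = 201.062 mm⁴.
Centroid: ȳ = ΣA·y / ΣA = 76.4942 mm.
Transfer each piece to the centroidal x-axis using Ī + A·d² with d = y − 76.4942:
  flange: d = 38.5058 mm → contributes +1 789 232 mm⁴
  web: d = -21.4942 mm → contributes +3 234 739 mm⁴
  hole: d = -21.4942 mm → contributes −23423.8 mm⁴
Total I = 5 000 547 mm⁴.

Ix ≈ 5.001 × 10⁶ mm⁴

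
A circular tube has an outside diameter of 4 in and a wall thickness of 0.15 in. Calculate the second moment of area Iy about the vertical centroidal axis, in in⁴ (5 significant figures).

Break the section into simple shapes (no overlaps), measuring from the bottom-left corner of the bounding box.
Outer circle: ⌀4, A = 12.56637 in², x = 2 in, Ī = 12.56637 in⁴.
Bore (subtracted): ⌀3.7, A = 10.7521 in², x = 2 in, Ī = 9.199766 in⁴.
By symmetry the centroid is at mid-width, x̄ = 2 in.
All pieces are centred on the vertical centroidal axis, so I = ΣĪ (holes subtracted) = 3.366604 in⁴.

Iy ≈ 3.3666 in⁴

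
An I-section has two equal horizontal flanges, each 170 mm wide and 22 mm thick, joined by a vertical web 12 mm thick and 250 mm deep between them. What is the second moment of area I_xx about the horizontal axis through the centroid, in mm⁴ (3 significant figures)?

I_xx ≈ 1.54 × 10⁸ mm⁴

Split into non-overlapping primitives; take the origin at the lower-left of the bounding box.
Bottom flange: 170 × 22, A = 3 740 mm², y = 11 mm, Ī = 150 847 mm⁴.
Web: 12 × 250, A = 3 000 mm², y = 147 mm, Ī = 15 625 000 mm⁴.
Top flange: 170 × 22, A = 3 740 mm², y = 283 mm, Ī = 150 847 mm⁴.
By symmetry the centroid is at mid-height, ȳ = 147 mm.
Transfer each piece to the horizontal axis through the centroid using Ī + A·d² with d = y − 147:
  bottom flange: d = -136 mm → contributes +69 325 887 mm⁴
  web: d = 0 mm → contributes +15 625 000 mm⁴
  top flange: d = 136 mm → contributes +69 325 887 mm⁴
Total I = 154 276 773 mm⁴.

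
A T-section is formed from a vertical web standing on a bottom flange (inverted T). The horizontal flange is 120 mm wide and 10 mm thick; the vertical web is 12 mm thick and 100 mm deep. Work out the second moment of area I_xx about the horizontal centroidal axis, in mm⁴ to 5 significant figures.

I_xx ≈ 2.8250 × 10⁶ mm⁴

Break the section into simple shapes (no overlaps), measuring from the bottom-left corner of the bounding box.
Flange: 120 × 10, A = 1 200 mm², y = 5 mm, Ī = 10 000 mm⁴.
Web: 12 × 100, A = 1 200 mm², y = 60 mm, Ī = 1 000 000 mm⁴.
Centroid: ȳ = ΣA·y / ΣA = 32.5 mm.
Transfer each piece to the horizontal centroidal axis using Ī + A·d² with d = y − 32.5:
  flange: d = -27.5 mm → contributes +917 500 mm⁴
  web: d = 27.5 mm → contributes +1 907 500 mm⁴
Total I = 2 825 000 mm⁴.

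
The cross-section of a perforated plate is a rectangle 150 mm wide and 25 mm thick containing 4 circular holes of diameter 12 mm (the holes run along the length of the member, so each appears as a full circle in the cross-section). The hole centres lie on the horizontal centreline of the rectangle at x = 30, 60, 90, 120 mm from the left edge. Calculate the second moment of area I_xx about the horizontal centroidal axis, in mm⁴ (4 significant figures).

I_xx ≈ 1.912 × 10⁵ mm⁴

Split into non-overlapping primitives; take the origin at the lower-left of the bounding box.
Plate: 150 × 25, A = 3 750 mm², y = 12.5 mm, Ī = 195 313 mm⁴.
Hole 1 (subtracted): ⌀12, A = 113.097 mm², y = 12.5 mm, Ī = 1017.88 mm⁴.
Hole 2 (subtracted): ⌀12, A = 113.097 mm², y = 12.5 mm, Ī = 1017.88 mm⁴.
Hole 3 (subtracted): ⌀12, A = 113.097 mm², y = 12.5 mm, Ī = 1017.88 mm⁴.
Hole 4 (subtracted): ⌀12, A = 113.097 mm², y = 12.5 mm, Ī = 1017.88 mm⁴.
By symmetry the centroid is at mid-height, ȳ = 12.5 mm.
All pieces are centred on the horizontal centroidal axis, so I = ΣĪ (holes subtracted) = 191 241 mm⁴.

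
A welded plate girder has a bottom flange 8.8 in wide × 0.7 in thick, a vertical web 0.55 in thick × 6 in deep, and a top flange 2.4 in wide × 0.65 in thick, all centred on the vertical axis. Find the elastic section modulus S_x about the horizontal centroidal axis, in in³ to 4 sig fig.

S_x ≈ 14.83 in³

Decompose the section into non-overlapping parts with the origin at the bottom-left of its bounding rectangle.
Bottom plate: 8.8 × 0.7, A = 6.16 in², y = 0.35 in, Ī = 0.251533 in⁴.
Web plate: 0.55 × 6, A = 3.3 in², y = 3.7 in, Ī = 9.9 in⁴.
Top plate: 2.4 × 0.65, A = 1.56 in², y = 7.025 in, Ī = 0.054925 in⁴.
Centroid: ȳ = ΣA·y / ΣA = 2.29809 in.
Transfer each piece to the horizontal centroidal axis using Ī + A·d² with d = y − 2.29809:
  bottom plate: d = -1.94809 in → contributes +23.6292 in⁴
  web plate: d = 1.40191 in → contributes +16.3856 in⁴
  top plate: d = 4.72691 in → contributes +34.911 in⁴
Total I = 74.9258 in⁴.
Extreme fibre distance c = 5.05191 in; S = I/c = 14.8312 in³.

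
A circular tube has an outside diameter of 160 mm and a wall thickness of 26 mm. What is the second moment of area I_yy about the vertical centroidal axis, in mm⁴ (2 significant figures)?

I_yy ≈ 2.5 × 10⁷ mm⁴

Split into non-overlapping primitives; take the origin at the lower-left of the bounding box.
Outer circle: ⌀160, A = 20 106 mm², x = 80 mm, Ī = 32 169 909 mm⁴.
Bore (subtracted): ⌀108, A = 9 161 mm², x = 80 mm, Ī = 6 678 285 mm⁴.
By symmetry the centroid is at mid-width, x̄ = 80 mm.
All pieces are centred on the vertical centroidal axis, so I = ΣĪ (holes subtracted) = 25 491 624 mm⁴.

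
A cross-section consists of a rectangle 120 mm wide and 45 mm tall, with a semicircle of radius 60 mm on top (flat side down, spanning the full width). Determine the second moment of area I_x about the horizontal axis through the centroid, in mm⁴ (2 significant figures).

Split into non-overlapping primitives; take the origin at the lower-left of the bounding box.
Rectangular body: 120 × 45, A = 5 400 mm², y = 22.5 mm, Ī = 911 250 mm⁴.
Semicircular cap: semicircle r = 60, A = 5 655 mm², y = 70.46 mm, Ī = 1 422 450 mm⁴.
Centroid: ȳ = ΣA·y / ΣA = 47.04 mm.
Transfer each piece to the horizontal axis through the centroid using Ī + A·d² with d = y − 47.04:
  rectangular body: d = -24.54 mm → contributes +4 161 948 mm⁴
  semicircular cap: d = 23.43 mm → contributes +4 526 638 mm⁴
Total I = 8 688 586 mm⁴.

I_x ≈ 8.7 × 10⁶ mm⁴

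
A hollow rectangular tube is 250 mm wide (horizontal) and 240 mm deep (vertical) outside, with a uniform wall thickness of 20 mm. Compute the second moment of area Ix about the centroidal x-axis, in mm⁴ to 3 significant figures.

Split into non-overlapping primitives; take the origin at the lower-left of the bounding box.
Outer rectangle: 250 × 240, A = 60 000 mm², y = 120 mm, Ī = 288 000 000 mm⁴.
Inner void (subtracted): 210 × 200, A = 42 000 mm², y = 120 mm, Ī = 140 000 000 mm⁴.
By symmetry the centroid is at mid-height, ȳ = 120 mm.
All pieces are centred on the centroidal x-axis, so I = ΣĪ (holes subtracted) = 148 000 000 mm⁴.

Ix ≈ 1.48 × 10⁸ mm⁴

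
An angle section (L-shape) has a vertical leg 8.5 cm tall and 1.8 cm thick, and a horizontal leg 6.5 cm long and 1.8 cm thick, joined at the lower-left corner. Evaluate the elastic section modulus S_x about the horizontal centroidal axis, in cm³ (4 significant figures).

Decompose the section into non-overlapping parts with the origin at the bottom-left of its bounding rectangle.
Vertical leg: 1.8 × 8.5, A = 15.3 cm², y = 4.25 cm, Ī = 92.1188 cm⁴.
Horizontal leg (remainder): 4.7 × 1.8, A = 8.46 cm², y = 0.9 cm, Ī = 2.2842 cm⁴.
Centroid: ȳ = ΣA·y / ΣA = 3.0572 cm.
Transfer each piece to the horizontal centroidal axis using Ī + A·d² with d = y − 3.0572:
  vertical leg: d = 1.1928 cm → contributes +113.887 cm⁴
  horizontal leg (remainder): d = -2.1572 cm → contributes +41.6528 cm⁴
Total I = 155.54 cm⁴.
Extreme fibre distance c = 5.4428 cm; S = I/c = 28.5772 cm³.

S_x ≈ 28.58 cm³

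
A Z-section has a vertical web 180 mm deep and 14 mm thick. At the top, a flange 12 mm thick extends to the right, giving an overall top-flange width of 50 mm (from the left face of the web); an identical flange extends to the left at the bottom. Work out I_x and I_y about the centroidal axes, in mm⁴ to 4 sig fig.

I_x ≈ 1.291 × 10⁷ mm⁴, I_y ≈ 6.745 × 10⁵ mm⁴

Decompose the section into non-overlapping parts with the origin at the bottom-left of its bounding rectangle.
Web: 14 × 180, A = 2 520 mm², y = 90 mm, Ī = 6 804 000 mm⁴.
Top flange (beyond web): 36 × 12, A = 432 mm², y = 174 mm, Ī = 5 184 mm⁴.
Bottom flange (beyond web): 36 × 12, A = 432 mm², y = 6 mm, Ī = 5 184 mm⁴.
Centroid: ȳ = ΣA·y / ΣA = 90 mm.
Transfer each piece to the centroidal x-axis using Ī + A·d² with d = y − 90:
  web: d = 0 mm → contributes +6 804 000 mm⁴
  top flange (beyond web): d = 84 mm → contributes +3 053 376 mm⁴
  bottom flange (beyond web): d = -84 mm → contributes +3 053 376 mm⁴
Total I = 12 910 752 mm⁴.
For the y-axis: x̄ = 43 mm.
Repeating about the centroidal y-axis gives I_y = 674 472 mm⁴.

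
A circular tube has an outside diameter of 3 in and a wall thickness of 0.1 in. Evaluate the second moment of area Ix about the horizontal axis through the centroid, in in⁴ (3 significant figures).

Ix ≈ 0.959 in⁴

Split into non-overlapping primitives; take the origin at the lower-left of the bounding box.
Outer circle: ⌀3, A = 7.0686 in², y = 1.5 in, Ī = 3.9761 in⁴.
Bore (subtracted): ⌀2.8, A = 6.1575 in², y = 1.5 in, Ī = 3.0172 in⁴.
By symmetry the centroid is at mid-height, ȳ = 1.5 in.
All pieces are centred on the horizontal axis through the centroid, so I = ΣĪ (holes subtracted) = 0.95889 in⁴.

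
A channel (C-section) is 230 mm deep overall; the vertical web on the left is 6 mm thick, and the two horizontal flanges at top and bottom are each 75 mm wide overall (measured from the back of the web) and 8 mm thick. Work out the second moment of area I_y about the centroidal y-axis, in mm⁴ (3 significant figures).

I_y ≈ 1.30 × 10⁶ mm⁴

Decompose the section into non-overlapping parts with the origin at the bottom-left of its bounding rectangle.
Web: 6 × 230, A = 1 380 mm², x = 3 mm, Ī = 4 140 mm⁴.
Top flange (beyond web): 69 × 8, A = 552 mm², x = 40.5 mm, Ī = 219 006 mm⁴.
Bottom flange (beyond web): 69 × 8, A = 552 mm², x = 40.5 mm, Ī = 219 006 mm⁴.
Centroid: x̄ = ΣA·x / ΣA = 19.667 mm.
Transfer each piece to the centroidal y-axis using Ī + A·d² with d = x − 19.667:
  web: d = -16.667 mm → contributes +387 473 mm⁴
  top flange (beyond web): d = 20.833 mm → contributes +458 589 mm⁴
  bottom flange (beyond web): d = 20.833 mm → contributes +458 589 mm⁴
Total I = 1 304 652 mm⁴.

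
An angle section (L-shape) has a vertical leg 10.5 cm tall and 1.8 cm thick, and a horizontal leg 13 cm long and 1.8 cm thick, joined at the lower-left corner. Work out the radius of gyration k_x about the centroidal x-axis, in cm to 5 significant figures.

k_x ≈ 3.0513 cm

Break the section into simple shapes (no overlaps), measuring from the bottom-left corner of the bounding box.
Vertical leg: 1.8 × 10.5, A = 18.9 cm², y = 5.25 cm, Ī = 173.6438 cm⁴.
Horizontal leg (remainder): 11.2 × 1.8, A = 20.16 cm², y = 0.9 cm, Ī = 5.4432 cm⁴.
Centroid: ȳ = ΣA·y / ΣA = 3.004839 cm.
Transfer each piece to the centroidal x-axis using Ī + A·d² with d = y − 3.004839:
  vertical leg: d = 2.245161 cm → contributes +268.9139 cm⁴
  horizontal leg (remainder): d = -2.104839 cm → contributes +94.75898 cm⁴
Total I = 363.6729 cm⁴.
Radius of gyration: k = √(I/A) = √(363.6729 / 39.06) = 3.051331 cm.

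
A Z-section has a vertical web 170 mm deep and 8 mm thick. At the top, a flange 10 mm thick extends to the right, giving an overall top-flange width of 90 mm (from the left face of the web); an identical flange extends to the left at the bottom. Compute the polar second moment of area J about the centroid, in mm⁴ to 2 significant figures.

Split into non-overlapping primitives; take the origin at the lower-left of the bounding box.
Web: 8 × 170, A = 1 360 mm², y = 85 mm, Ī = 3 275 333 mm⁴.
Top flange (beyond web): 82 × 10, A = 820 mm², y = 165 mm, Ī = 6 833 mm⁴.
Bottom flange (beyond web): 82 × 10, A = 820 mm², y = 5 mm, Ī = 6 833 mm⁴.
Centroid: ȳ = ΣA·y / ΣA = 85 mm.
Transfer each piece to the centroidal x-axis using Ī + A·d² with d = y − 85:
  web: d = 0 mm → contributes +3 275 333 mm⁴
  top flange (beyond web): d = 80 mm → contributes +5 254 833 mm⁴
  bottom flange (beyond web): d = -80 mm → contributes +5 254 833 mm⁴
Total I = 13 785 000 mm⁴.
For the y-axis: x̄ = 86 mm.
Repeating about the centroidal y-axis gives I_y = 4 247 200 mm⁴.
Polar second moment: J = I_x + I_y = 18 032 200 mm⁴.

J ≈ 1.8 × 10⁷ mm⁴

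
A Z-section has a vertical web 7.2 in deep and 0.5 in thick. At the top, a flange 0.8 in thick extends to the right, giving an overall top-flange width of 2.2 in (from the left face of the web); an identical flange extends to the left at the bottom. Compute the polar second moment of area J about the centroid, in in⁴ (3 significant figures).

J ≈ 47.6 in⁴

Decompose the section into non-overlapping parts with the origin at the bottom-left of its bounding rectangle.
Web: 0.5 × 7.2, A = 3.6 in², y = 3.6 in, Ī = 15.552 in⁴.
Top flange (beyond web): 1.7 × 0.8, A = 1.36 in², y = 6.8 in, Ī = 0.072533 in⁴.
Bottom flange (beyond web): 1.7 × 0.8, A = 1.36 in², y = 0.4 in, Ī = 0.072533 in⁴.
Centroid: ȳ = ΣA·y / ΣA = 3.6 in.
Transfer each piece to the centroidal x-axis using Ī + A·d² with d = y − 3.6:
  web: d = 0 in → contributes +15.552 in⁴
  top flange (beyond web): d = 3.2 in → contributes +13.999 in⁴
  bottom flange (beyond web): d = -3.2 in → contributes +13.999 in⁴
Total I = 43.55 in⁴.
For the y-axis: x̄ = 1.95 in.
Repeating about the centroidal y-axis gives I_y = 4.0213 in⁴.
Polar second moment: J = I_x + I_y = 47.571 in⁴.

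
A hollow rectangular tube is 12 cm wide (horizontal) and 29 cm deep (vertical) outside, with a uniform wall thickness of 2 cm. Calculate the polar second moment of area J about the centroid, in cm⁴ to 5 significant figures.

Decompose the section into non-overlapping parts with the origin at the bottom-left of its bounding rectangle.
Outer rectangle: 12 × 29, A = 348 cm², y = 14.5 cm, Ī = 24 389 cm⁴.
Inner void (subtracted): 8 × 25, A = 200 cm², y = 14.5 cm, Ī = 10416.67 cm⁴.
By symmetry the centroid is at mid-height, ȳ = 14.5 cm.
All pieces are centred on the centroidal x-axis, so I = ΣĪ (holes subtracted) = 13972.33 cm⁴.
Repeating about the centroidal y-axis gives I_y = 3109.333 cm⁴.
Polar second moment: J = I_x + I_y = 17081.67 cm⁴.

J ≈ 1.7082 × 10⁴ cm⁴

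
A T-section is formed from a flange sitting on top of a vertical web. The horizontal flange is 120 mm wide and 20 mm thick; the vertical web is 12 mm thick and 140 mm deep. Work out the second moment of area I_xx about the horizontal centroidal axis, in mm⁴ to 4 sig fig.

I_xx ≈ 9.149 × 10⁶ mm⁴

Treat the section as a set of non-overlapping primitives; coordinates are from the bounding-box lower-left.
Flange: 120 × 20, A = 2 400 mm², y = 150 mm, Ī = 80 000 mm⁴.
Web: 12 × 140, A = 1 680 mm², y = 70 mm, Ī = 2 744 000 mm⁴.
Centroid: ȳ = ΣA·y / ΣA = 117.059 mm.
Transfer each piece to the horizontal centroidal axis using Ī + A·d² with d = y − 117.059:
  flange: d = 32.9412 mm → contributes +2 684 291 mm⁴
  web: d = -47.0588 mm → contributes +6 464 415 mm⁴
Total I = 9 148 706 mm⁴.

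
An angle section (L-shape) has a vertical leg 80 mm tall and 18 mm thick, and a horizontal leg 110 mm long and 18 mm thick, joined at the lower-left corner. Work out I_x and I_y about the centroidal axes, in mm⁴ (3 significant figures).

I_x ≈ 1.55 × 10⁶ mm⁴, I_y ≈ 3.54 × 10⁶ mm⁴

Treat the section as a set of non-overlapping primitives; coordinates are from the bounding-box lower-left.
Vertical leg: 18 × 80, A = 1 440 mm², y = 40 mm, Ī = 768 000 mm⁴.
Horizontal leg (remainder): 92 × 18, A = 1 656 mm², y = 9 mm, Ī = 44 712 mm⁴.
Centroid: ȳ = ΣA·y / ΣA = 23.419 mm.
Transfer each piece to the centroidal x-axis using Ī + A·d² with d = y − 23.419:
  vertical leg: d = 16.581 mm → contributes +1 163 917 mm⁴
  horizontal leg (remainder): d = -14.419 mm → contributes +388 988 mm⁴
Total I = 1 552 905 mm⁴.
For the y-axis: x̄ = 38.419 mm.
Repeating about the centroidal y-axis gives I_y = 3 536 865 mm⁴.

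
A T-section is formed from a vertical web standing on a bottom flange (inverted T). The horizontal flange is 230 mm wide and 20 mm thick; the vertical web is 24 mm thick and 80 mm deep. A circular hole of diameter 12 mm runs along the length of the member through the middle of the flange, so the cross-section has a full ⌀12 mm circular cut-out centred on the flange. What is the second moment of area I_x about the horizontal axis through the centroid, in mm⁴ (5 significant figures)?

I_x ≈ 4.5379 × 10⁶ mm⁴

Split into non-overlapping primitives; take the origin at the lower-left of the bounding box.
Flange: 230 × 20, A = 4 600 mm², y = 10 mm, Ī = 153333.3 mm⁴.
Web: 24 × 80, A = 1 920 mm², y = 60 mm, Ī = 1 024 000 mm⁴.
Hole (subtracted): ⌀12, A = 113.0973 mm², y = 10 mm, Ī = 1017.876 mm⁴.
Centroid: ȳ = ΣA·y / ΣA = 24.98384 mm.
Transfer each piece to the horizontal axis through the centroid using Ī + A·d² with d = y − 24.98384:
  flange: d = -14.98384 mm → contributes +1 186 104 mm⁴
  web: d = 35.01616 mm → contributes +3 378 172 mm⁴
  hole: d = -14.98384 mm → contributes −26409.97 mm⁴
Total I = 4 537 867 mm⁴.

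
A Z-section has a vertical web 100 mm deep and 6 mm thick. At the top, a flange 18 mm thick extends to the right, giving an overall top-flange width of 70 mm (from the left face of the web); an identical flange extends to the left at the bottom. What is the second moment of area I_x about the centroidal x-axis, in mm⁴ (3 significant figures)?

I_x ≈ 4.44 × 10⁶ mm⁴

Decompose the section into non-overlapping parts with the origin at the bottom-left of its bounding rectangle.
Web: 6 × 100, A = 600 mm², y = 50 mm, Ī = 500 000 mm⁴.
Top flange (beyond web): 64 × 18, A = 1 152 mm², y = 91 mm, Ī = 31 104 mm⁴.
Bottom flange (beyond web): 64 × 18, A = 1 152 mm², y = 9 mm, Ī = 31 104 mm⁴.
Centroid: ȳ = ΣA·y / ΣA = 50 mm.
Transfer each piece to the centroidal x-axis using Ī + A·d² with d = y − 50:
  web: d = 0 mm → contributes +500 000 mm⁴
  top flange (beyond web): d = 41 mm → contributes +1 967 616 mm⁴
  bottom flange (beyond web): d = -41 mm → contributes +1 967 616 mm⁴
Total I = 4 435 232 mm⁴.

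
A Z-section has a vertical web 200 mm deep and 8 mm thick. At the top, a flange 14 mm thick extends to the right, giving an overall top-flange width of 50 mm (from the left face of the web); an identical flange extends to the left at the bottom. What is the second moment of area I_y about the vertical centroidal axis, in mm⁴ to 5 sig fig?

Decompose the section into non-overlapping parts with the origin at the bottom-left of its bounding rectangle.
Web: 8 × 200, A = 1 600 mm², x = 46 mm, Ī = 8533.333 mm⁴.
Top flange (beyond web): 42 × 14, A = 588 mm², x = 71 mm, Ī = 86 436 mm⁴.
Bottom flange (beyond web): 42 × 14, A = 588 mm², x = 21 mm, Ī = 86 436 mm⁴.
Centroid: x̄ = ΣA·x / ΣA = 46 mm.
Transfer each piece to the vertical centroidal axis using Ī + A·d² with d = x − 46:
  web: d = 0 mm → contributes +8533.333 mm⁴
  top flange (beyond web): d = 25 mm → contributes +453 936 mm⁴
  bottom flange (beyond web): d = -25 mm → contributes +453 936 mm⁴
Total I = 916405.3 mm⁴.

I_y ≈ 9.1641 × 10⁵ mm⁴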